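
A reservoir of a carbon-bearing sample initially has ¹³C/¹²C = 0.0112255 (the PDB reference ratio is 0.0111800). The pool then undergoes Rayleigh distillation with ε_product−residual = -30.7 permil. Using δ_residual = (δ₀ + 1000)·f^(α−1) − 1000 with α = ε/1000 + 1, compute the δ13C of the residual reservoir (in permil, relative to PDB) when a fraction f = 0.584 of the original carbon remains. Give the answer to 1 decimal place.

δ₀ = (0.0112255/0.0111800 − 1)×1000 = (1.004070 − 1)×1000 = 4.070 permil
α − 1 = ε/1000 = -0.0307
f^(α−1) = 0.584^(-0.0307) = 1.016649
δ_res = (4.070 + 1000) × 1.016649 − 1000 = 1020.787 − 1000 = 20.79 permil

20.8 permil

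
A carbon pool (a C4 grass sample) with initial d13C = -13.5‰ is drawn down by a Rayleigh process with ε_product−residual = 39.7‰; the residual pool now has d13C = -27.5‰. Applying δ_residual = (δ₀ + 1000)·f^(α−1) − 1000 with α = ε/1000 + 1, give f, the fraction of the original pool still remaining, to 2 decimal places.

α − 1 = ε/1000 = 0.0397
(δ_res + 1000)/(δ₀ + 1000) = (-27.5 + 1000)/(-13.5 + 1000) = 972.5/986.5 = 0.985808
f = 0.985808^(1/0.0397) = exp(ln(0.985808)/0.0397) = exp(-0.01429/0.0397)
f = exp(-0.3600) = 0.6977

0.70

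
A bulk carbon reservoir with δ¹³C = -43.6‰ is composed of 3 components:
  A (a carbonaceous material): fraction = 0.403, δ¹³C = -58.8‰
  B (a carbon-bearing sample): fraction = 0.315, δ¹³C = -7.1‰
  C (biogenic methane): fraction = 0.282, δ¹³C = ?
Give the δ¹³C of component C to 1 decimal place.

-62.6‰

Isotope mass balance: δ_bulk = Σ fᵢ·δᵢ.
-43.6 = 0.403×(-58.8) + 0.315×(-7.1) + 0.282×δ_C
0.282·δ_C = -43.6 − (-25.933) = -17.667
δ_C = -17.667 / 0.282 = -62.65‰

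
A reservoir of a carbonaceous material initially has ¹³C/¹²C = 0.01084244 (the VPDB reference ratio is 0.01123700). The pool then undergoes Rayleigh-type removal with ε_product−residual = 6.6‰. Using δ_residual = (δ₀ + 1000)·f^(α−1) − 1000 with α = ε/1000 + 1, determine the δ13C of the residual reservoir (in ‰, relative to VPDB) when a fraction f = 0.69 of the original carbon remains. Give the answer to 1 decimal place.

-37.5‰

δ₀ = (0.01084244/0.01123700 − 1)×1000 = (0.964887 − 1)×1000 = -35.113‰
α − 1 = ε/1000 = 0.0066
f^(α−1) = 0.69^(0.0066) = 0.997554
δ_res = (-35.113 + 1000) × 0.997554 − 1000 = 962.527 − 1000 = -37.47‰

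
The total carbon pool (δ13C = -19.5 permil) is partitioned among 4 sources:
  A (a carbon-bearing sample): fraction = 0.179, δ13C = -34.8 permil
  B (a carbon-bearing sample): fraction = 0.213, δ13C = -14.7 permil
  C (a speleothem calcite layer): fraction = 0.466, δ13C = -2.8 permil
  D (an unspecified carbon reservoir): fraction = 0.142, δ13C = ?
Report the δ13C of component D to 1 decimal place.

-62.2 permil

Isotope mass balance: δ_bulk = Σ fᵢ·δᵢ.
-19.5 = 0.179×(-34.8) + 0.213×(-14.7) + 0.466×(-2.8) + 0.142×δ_D
0.142·δ_D = -19.5 − (-10.665) = -8.835
δ_D = -8.835 / 0.142 = -62.22 permil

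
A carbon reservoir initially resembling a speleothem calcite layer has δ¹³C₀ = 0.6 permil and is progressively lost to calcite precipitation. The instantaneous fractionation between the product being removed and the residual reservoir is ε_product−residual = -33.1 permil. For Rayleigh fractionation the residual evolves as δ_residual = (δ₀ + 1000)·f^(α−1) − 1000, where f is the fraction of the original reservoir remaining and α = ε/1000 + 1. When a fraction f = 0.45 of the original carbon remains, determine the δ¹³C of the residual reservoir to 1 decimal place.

27.4 permil

Rayleigh residual: δ_res = (δ₀ + 1000)·f^(α−1) − 1000
α = ε/1000 + 1 = 0.96690, so α − 1 = -0.03310
f^(α−1) = 0.45^(-0.03310) = 1.026783
δ_res = (0.6 + 1000) × 1.026783 − 1000 = 1027.399 − 1000 = 27.40 permil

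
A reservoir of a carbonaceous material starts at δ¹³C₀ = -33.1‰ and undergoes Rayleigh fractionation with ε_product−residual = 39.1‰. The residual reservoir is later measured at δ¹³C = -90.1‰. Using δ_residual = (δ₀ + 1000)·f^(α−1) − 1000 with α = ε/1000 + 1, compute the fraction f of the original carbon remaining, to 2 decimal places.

0.21

α − 1 = ε/1000 = 0.0391
(δ_res + 1000)/(δ₀ + 1000) = (-90.1 + 1000)/(-33.1 + 1000) = 909.9/966.9 = 0.941049
f = 0.941049^(1/0.0391) = exp(ln(0.941049)/0.0391) = exp(-0.06076/0.0391)
f = exp(-1.5540) = 0.2114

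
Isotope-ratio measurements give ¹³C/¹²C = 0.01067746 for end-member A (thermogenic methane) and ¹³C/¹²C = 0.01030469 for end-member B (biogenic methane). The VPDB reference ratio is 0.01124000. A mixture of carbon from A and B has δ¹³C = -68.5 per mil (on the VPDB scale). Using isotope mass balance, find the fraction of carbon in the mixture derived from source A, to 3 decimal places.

δ_A = (0.01067746/0.01124000 − 1)×1000 = (0.949952 − 1)×1000 = -50.048 per mil
δ_B = (0.01030469/0.01124000 − 1)×1000 = (0.916787 − 1)×1000 = -83.213 per mil
f_A = (δ_mix − δ_B)/(δ_A − δ_B) = (-68.5 − (-83.213))/(-50.048 − (-83.213))
f_A = 14.713 / 33.165 = 0.4436

0.444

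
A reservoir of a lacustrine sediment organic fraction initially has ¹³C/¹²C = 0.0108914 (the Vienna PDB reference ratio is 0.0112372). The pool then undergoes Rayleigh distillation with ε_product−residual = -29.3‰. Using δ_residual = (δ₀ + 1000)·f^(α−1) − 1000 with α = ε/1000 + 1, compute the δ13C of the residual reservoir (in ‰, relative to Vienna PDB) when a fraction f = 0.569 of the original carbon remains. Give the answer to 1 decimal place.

δ₀ = (0.0108914/0.0112372 − 1)×1000 = (0.969227 − 1)×1000 = -30.773‰
α − 1 = ε/1000 = -0.0293
f^(α−1) = 0.569^(-0.0293) = 1.016659
δ_res = (-30.773 + 1000) × 1.016659 − 1000 = 985.373 − 1000 = -14.63‰

-14.6‰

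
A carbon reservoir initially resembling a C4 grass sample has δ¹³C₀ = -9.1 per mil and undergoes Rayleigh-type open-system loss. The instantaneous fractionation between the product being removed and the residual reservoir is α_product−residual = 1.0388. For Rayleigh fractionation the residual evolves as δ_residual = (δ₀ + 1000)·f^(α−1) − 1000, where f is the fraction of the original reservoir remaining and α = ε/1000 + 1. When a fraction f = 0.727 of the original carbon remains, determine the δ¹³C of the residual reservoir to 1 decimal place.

Rayleigh residual: δ_res = (δ₀ + 1000)·f^(α−1) − 1000
α − 1 = 0.03880
f^(α−1) = 0.727^(0.03880) = 0.987706
δ_res = (-9.1 + 1000) × 0.987706 − 1000 = 978.718 − 1000 = -21.28 per mil

-21.3 per mil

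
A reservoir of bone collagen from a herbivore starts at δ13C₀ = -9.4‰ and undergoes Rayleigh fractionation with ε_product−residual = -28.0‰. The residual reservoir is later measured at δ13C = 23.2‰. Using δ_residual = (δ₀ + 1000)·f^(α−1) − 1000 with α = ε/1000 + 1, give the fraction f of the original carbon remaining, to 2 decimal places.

0.31

α − 1 = ε/1000 = -0.0280
(δ_res + 1000)/(δ₀ + 1000) = (23.2 + 1000)/(-9.4 + 1000) = 1023.2/990.6 = 1.032909
f = 1.032909^(1/-0.0280) = exp(ln(1.032909)/-0.0280) = exp(0.03238/-0.0280)
f = exp(-1.1564) = 0.3146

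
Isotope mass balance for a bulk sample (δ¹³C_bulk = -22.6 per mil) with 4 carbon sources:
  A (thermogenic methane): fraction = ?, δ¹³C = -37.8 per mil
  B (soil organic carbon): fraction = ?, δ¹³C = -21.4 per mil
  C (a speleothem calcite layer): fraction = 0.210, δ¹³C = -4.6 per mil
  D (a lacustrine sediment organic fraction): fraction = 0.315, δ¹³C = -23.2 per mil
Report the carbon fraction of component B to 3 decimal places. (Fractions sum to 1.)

Let f_B and f_A be the unknown fractions; fractions sum to 1 so f_B + f_A = 0.475.
Mass balance: Σ fᵢ·δᵢ = δ_bulk ⇒ f_B·(-21.4) + f_A·(-37.8) = -22.6 − (-8.274) = -14.326
Substitute f_A = 0.475 − f_B:
f_B·(-21.4 − -37.8) = -14.326 − 0.475×(-37.8) = 3.629
f_B = 3.629 / 16.4 = 0.2213

0.221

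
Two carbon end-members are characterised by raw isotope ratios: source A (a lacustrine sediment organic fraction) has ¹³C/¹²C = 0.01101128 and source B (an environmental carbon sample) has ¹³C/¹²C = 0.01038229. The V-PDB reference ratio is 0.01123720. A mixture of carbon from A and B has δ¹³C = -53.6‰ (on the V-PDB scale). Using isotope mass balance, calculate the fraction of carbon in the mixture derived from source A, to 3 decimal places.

0.402

δ_A = (0.01101128/0.01123720 − 1)×1000 = (0.979895 − 1)×1000 = -20.105‰
δ_B = (0.01038229/0.01123720 − 1)×1000 = (0.923921 − 1)×1000 = -76.079‰
f_A = (δ_mix − δ_B)/(δ_A − δ_B) = (-53.6 − (-76.079))/(-20.105 − (-76.079))
f_A = 22.479 / 55.974 = 0.4016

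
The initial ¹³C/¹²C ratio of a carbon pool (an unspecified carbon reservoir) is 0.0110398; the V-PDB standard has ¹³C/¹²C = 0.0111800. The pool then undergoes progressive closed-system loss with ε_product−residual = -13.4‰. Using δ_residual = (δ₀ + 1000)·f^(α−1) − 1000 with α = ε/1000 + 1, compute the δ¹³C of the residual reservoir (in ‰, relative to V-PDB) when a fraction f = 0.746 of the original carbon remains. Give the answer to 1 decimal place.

δ₀ = (0.0110398/0.0111800 − 1)×1000 = (0.987460 − 1)×1000 = -12.540‰
α − 1 = ε/1000 = -0.0134
f^(α−1) = 0.746^(-0.0134) = 1.003934
δ_res = (-12.540 + 1000) × 1.003934 − 1000 = 991.345 − 1000 = -8.66‰

-8.7‰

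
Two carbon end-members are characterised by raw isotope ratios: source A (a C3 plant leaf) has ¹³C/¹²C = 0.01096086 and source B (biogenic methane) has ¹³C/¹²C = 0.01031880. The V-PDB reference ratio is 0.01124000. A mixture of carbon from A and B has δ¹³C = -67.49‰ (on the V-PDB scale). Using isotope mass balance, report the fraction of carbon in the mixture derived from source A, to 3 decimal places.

0.253

δ_A = (0.01096086/0.01124000 − 1)×1000 = (0.975165 − 1)×1000 = -24.835‰
δ_B = (0.01031880/0.01124000 − 1)×1000 = (0.918043 − 1)×1000 = -81.957‰
f_A = (δ_mix − δ_B)/(δ_A − δ_B) = (-67.49 − (-81.957))/(-24.835 − (-81.957))
f_A = 14.467 / 57.123 = 0.2533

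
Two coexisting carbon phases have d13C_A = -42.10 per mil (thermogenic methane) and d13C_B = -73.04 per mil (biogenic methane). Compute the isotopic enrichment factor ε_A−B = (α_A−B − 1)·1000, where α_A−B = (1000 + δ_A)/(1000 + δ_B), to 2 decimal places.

α_A−B = (1000 + -42.10) / (1000 + -73.04) = 957.90 / 926.96 = 1.033378
ε_A−B = (1.033378 − 1) × 1000 = 33.378 per mil
(The approximation ε ≈ δ_A − δ_B would give 30.94 per mil.)

33.38 per mil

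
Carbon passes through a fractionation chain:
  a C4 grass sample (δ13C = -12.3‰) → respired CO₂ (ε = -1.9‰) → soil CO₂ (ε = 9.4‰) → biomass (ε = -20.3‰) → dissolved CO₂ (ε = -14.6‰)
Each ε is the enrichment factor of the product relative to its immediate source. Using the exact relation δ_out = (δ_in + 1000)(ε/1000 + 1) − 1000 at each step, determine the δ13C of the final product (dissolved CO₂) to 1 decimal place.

step 1: δ = (-12.30 + 1000)·(-1.9/1000 + 1) − 1000 = -14.18‰
step 2: δ = (-14.18 + 1000)·(9.4/1000 + 1) − 1000 = -4.91‰
step 3: δ = (-4.91 + 1000)·(-20.3/1000 + 1) − 1000 = -25.11‰
step 4: δ = (-25.11 + 1000)·(-14.6/1000 + 1) − 1000 = -39.34‰

-39.3‰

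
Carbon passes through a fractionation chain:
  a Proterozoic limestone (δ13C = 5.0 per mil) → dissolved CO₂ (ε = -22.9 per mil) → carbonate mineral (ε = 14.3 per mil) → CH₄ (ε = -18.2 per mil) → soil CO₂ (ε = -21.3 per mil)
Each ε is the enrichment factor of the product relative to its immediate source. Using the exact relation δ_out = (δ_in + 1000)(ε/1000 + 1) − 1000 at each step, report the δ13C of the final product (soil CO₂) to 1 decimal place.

step 1: δ = (5.00 + 1000)·(-22.9/1000 + 1) − 1000 = -18.01 per mil
step 2: δ = (-18.01 + 1000)·(14.3/1000 + 1) − 1000 = -3.97 per mil
step 3: δ = (-3.97 + 1000)·(-18.2/1000 + 1) − 1000 = -22.10 per mil
step 4: δ = (-22.10 + 1000)·(-21.3/1000 + 1) − 1000 = -42.93 per mil

-42.9 per mil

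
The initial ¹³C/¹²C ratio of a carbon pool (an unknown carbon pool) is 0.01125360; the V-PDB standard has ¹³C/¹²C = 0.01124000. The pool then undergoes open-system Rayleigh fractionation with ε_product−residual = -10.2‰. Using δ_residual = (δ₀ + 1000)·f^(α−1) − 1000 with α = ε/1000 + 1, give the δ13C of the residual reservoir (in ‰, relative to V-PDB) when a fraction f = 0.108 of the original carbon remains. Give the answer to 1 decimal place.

δ₀ = (0.01125360/0.01124000 − 1)×1000 = (1.001210 − 1)×1000 = 1.210‰
α − 1 = ε/1000 = -0.0102
f^(α−1) = 0.108^(-0.0102) = 1.022961
δ_res = (1.210 + 1000) × 1.022961 − 1000 = 1024.199 − 1000 = 24.20‰

24.2‰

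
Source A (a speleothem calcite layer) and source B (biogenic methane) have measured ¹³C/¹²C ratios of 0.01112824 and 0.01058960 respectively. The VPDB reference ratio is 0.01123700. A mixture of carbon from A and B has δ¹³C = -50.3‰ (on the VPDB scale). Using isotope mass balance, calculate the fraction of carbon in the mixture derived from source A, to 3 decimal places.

0.153

δ_A = (0.01112824/0.01123700 − 1)×1000 = (0.990321 − 1)×1000 = -9.679‰
δ_B = (0.01058960/0.01123700 − 1)×1000 = (0.942387 − 1)×1000 = -57.613‰
f_A = (δ_mix − δ_B)/(δ_A − δ_B) = (-50.3 − (-57.613))/(-9.679 − (-57.613))
f_A = 7.313 / 47.935 = 0.1526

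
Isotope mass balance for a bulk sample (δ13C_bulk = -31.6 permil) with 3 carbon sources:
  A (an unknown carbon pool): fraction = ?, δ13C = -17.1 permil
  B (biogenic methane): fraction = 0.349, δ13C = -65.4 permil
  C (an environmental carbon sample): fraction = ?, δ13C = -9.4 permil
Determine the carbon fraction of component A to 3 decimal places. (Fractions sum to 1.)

Let f_A and f_C be the unknown fractions; fractions sum to 1 so f_A + f_C = 0.651.
Mass balance: Σ fᵢ·δᵢ = δ_bulk ⇒ f_A·(-17.1) + f_C·(-9.4) = -31.6 − (-22.825) = -8.775
Substitute f_C = 0.651 − f_A:
f_A·(-17.1 − -9.4) = -8.775 − 0.651×(-9.4) = -2.656
f_A = -2.656 / -7.7 = 0.3449

0.345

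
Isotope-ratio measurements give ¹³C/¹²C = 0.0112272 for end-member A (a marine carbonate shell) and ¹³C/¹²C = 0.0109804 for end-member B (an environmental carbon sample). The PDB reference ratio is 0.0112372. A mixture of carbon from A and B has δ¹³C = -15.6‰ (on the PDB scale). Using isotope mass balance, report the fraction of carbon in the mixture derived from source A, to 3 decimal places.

0.330

δ_A = (0.0112272/0.0112372 − 1)×1000 = (0.999110 − 1)×1000 = -0.890‰
δ_B = (0.0109804/0.0112372 − 1)×1000 = (0.977147 − 1)×1000 = -22.853‰
f_A = (δ_mix − δ_B)/(δ_A − δ_B) = (-15.6 − (-22.853))/(-0.890 − (-22.853))
f_A = 7.253 / 21.963 = 0.3302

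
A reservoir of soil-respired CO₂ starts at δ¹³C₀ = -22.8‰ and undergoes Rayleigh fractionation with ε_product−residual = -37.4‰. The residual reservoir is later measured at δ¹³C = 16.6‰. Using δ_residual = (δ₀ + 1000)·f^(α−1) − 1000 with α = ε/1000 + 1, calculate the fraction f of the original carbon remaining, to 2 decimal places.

α − 1 = ε/1000 = -0.0374
(δ_res + 1000)/(δ₀ + 1000) = (16.6 + 1000)/(-22.8 + 1000) = 1016.6/977.2 = 1.040319
f = 1.040319^(1/-0.0374) = exp(ln(1.040319)/-0.0374) = exp(0.03953/-0.0374)
f = exp(-1.0569) = 0.3475

0.35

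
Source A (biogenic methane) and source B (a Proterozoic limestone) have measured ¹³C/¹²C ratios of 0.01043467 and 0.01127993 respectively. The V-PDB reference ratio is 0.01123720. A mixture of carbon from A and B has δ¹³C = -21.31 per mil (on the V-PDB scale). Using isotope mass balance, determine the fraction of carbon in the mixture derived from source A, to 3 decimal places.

0.334

δ_A = (0.01043467/0.01123720 − 1)×1000 = (0.928583 − 1)×1000 = -71.417 per mil
δ_B = (0.01127993/0.01123720 − 1)×1000 = (1.003803 − 1)×1000 = 3.803 per mil
f_A = (δ_mix − δ_B)/(δ_A − δ_B) = (-21.31 − (3.803))/(-71.417 − (3.803))
f_A = -25.113 / -75.220 = 0.3339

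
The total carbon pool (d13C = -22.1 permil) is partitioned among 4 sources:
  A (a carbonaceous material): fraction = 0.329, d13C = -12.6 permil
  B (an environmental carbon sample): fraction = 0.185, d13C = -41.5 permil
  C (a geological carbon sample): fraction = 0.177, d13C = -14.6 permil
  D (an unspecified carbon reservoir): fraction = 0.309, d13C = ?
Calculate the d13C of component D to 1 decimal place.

Isotope mass balance: δ_bulk = Σ fᵢ·δᵢ.
-22.1 = 0.329×(-12.6) + 0.185×(-41.5) + 0.177×(-14.6) + 0.309×δ_D
0.309·δ_D = -22.1 − (-14.407) = -7.693
δ_D = -7.693 / 0.309 = -24.90 permil

-24.9 permil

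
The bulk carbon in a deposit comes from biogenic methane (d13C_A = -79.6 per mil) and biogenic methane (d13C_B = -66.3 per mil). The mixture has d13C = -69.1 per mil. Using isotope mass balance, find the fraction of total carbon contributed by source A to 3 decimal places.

δ_mix = f_A·δ_A + (1 − f_A)·δ_B  ⇒  f_A = (δ_mix − δ_B)/(δ_A − δ_B)
f_A = (-69.1 − (-66.3)) / (-79.6 − (-66.3))
f_A = -2.8 / -13.3 = 0.2105

0.211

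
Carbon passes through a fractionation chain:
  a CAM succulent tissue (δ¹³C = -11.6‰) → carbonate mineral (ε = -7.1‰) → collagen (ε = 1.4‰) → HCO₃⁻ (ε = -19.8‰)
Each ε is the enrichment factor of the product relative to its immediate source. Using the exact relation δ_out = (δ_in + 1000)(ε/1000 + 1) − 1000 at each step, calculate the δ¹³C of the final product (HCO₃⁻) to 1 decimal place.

-36.7‰

step 1: δ = (-11.60 + 1000)·(-7.1/1000 + 1) − 1000 = -18.62‰
step 2: δ = (-18.62 + 1000)·(1.4/1000 + 1) − 1000 = -17.24‰
step 3: δ = (-17.24 + 1000)·(-19.8/1000 + 1) − 1000 = -36.70‰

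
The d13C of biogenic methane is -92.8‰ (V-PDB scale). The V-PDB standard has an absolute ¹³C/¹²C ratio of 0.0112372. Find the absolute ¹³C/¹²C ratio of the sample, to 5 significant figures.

R_sample = R_standard × (d13C/1000 + 1)
R_sample = 0.0112372 × (-92.8/1000 + 1) = 0.0112372 × 0.907200
R_sample = 0.0101944

0.010194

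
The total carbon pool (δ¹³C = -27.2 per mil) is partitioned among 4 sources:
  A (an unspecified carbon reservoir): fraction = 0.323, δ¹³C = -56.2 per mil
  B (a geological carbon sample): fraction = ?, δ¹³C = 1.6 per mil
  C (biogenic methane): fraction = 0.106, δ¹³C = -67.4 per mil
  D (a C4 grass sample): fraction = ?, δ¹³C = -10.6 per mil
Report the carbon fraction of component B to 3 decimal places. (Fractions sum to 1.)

0.340

Let f_B and f_D be the unknown fractions; fractions sum to 1 so f_B + f_D = 0.571.
Mass balance: Σ fᵢ·δᵢ = δ_bulk ⇒ f_B·(1.6) + f_D·(-10.6) = -27.2 − (-25.297) = -1.903
Substitute f_D = 0.571 − f_B:
f_B·(1.6 − -10.6) = -1.903 − 0.571×(-10.6) = 4.150
f_B = 4.150 / 12.2 = 0.3401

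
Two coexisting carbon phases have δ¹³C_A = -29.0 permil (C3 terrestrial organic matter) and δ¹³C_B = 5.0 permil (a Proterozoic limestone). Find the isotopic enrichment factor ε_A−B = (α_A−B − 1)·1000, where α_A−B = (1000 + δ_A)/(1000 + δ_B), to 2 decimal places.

-33.83 permil

α_A−B = (1000 + -29.0) / (1000 + 5.0) = 971.0 / 1005.0 = 0.966169
ε_A−B = (0.966169 − 1) × 1000 = -33.831 permil
(The approximation ε ≈ δ_A − δ_B would give -34.0 permil.)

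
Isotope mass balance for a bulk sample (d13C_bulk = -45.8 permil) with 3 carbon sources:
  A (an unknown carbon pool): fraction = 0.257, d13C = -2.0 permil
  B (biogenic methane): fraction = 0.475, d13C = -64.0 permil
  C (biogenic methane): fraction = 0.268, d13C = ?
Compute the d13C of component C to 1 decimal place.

Isotope mass balance: δ_bulk = Σ fᵢ·δᵢ.
-45.8 = 0.257×(-2.0) + 0.475×(-64.0) + 0.268×δ_C
0.268·δ_C = -45.8 − (-30.914) = -14.886
δ_C = -14.886 / 0.268 = -55.54 permil

-55.5 permil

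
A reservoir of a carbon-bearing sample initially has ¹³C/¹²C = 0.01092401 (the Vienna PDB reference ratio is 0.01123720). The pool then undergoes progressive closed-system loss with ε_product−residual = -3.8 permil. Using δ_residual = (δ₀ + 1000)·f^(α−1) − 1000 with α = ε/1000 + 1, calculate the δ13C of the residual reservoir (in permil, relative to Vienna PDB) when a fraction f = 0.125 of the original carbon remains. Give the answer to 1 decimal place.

δ₀ = (0.01092401/0.01123720 − 1)×1000 = (0.972129 − 1)×1000 = -27.871 permil
α − 1 = ε/1000 = -0.0038
f^(α−1) = 0.125^(-0.0038) = 1.007933
δ_res = (-27.871 + 1000) × 1.007933 − 1000 = 979.841 − 1000 = -20.16 permil

-20.2 permil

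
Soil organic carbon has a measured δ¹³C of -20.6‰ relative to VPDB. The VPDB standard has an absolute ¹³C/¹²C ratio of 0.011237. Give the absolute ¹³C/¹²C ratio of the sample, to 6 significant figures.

R_sample = R_standard × (δ¹³C/1000 + 1)
R_sample = 0.011237 × (-20.6/1000 + 1) = 0.011237 × 0.979400
R_sample = 0.0110055

0.0110055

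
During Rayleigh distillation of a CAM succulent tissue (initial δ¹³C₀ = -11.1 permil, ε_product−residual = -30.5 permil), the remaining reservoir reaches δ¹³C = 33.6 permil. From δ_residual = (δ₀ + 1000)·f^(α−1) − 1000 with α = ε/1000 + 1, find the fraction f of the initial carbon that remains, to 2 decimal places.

0.23

α − 1 = ε/1000 = -0.0305
(δ_res + 1000)/(δ₀ + 1000) = (33.6 + 1000)/(-11.1 + 1000) = 1033.6/988.9 = 1.045202
f = 1.045202^(1/-0.0305) = exp(ln(1.045202)/-0.0305) = exp(0.04421/-0.0305)
f = exp(-1.4495) = 0.2347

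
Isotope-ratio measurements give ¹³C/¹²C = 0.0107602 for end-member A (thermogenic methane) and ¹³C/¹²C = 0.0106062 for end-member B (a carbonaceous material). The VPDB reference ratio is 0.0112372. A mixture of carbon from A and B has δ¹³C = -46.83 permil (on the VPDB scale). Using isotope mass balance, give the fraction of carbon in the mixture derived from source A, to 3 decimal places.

0.680

δ_A = (0.0107602/0.0112372 − 1)×1000 = (0.957552 − 1)×1000 = -42.448 permil
δ_B = (0.0106062/0.0112372 − 1)×1000 = (0.943847 − 1)×1000 = -56.153 permil
f_A = (δ_mix − δ_B)/(δ_A − δ_B) = (-46.83 − (-56.153))/(-42.448 − (-56.153))
f_A = 9.323 / 13.704 = 0.6803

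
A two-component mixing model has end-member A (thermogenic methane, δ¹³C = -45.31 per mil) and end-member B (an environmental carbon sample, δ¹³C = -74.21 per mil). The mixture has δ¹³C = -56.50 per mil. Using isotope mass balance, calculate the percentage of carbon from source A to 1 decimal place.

δ_mix = f_A·δ_A + (1 − f_A)·δ_B  ⇒  f_A = (δ_mix − δ_B)/(δ_A − δ_B)
f_A = (-56.50 − (-74.21)) / (-45.31 − (-74.21))
f_A = 17.71 / 28.90 = 0.6128

61.3%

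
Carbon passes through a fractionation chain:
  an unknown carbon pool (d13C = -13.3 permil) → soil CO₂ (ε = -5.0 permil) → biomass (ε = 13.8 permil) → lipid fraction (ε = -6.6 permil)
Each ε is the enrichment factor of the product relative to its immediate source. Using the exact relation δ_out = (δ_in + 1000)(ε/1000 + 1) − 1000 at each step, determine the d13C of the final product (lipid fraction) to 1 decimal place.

-11.3 permil

step 1: δ = (-13.30 + 1000)·(-5.0/1000 + 1) − 1000 = -18.23 permil
step 2: δ = (-18.23 + 1000)·(13.8/1000 + 1) − 1000 = -4.69 permil
step 3: δ = (-4.69 + 1000)·(-6.6/1000 + 1) − 1000 = -11.25 permil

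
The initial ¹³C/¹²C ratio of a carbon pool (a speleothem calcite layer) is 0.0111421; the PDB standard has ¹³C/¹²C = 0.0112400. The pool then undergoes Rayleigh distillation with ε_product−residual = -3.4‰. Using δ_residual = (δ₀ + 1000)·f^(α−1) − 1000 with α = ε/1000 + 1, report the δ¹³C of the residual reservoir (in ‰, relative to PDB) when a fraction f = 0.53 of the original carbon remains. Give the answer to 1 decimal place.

δ₀ = (0.0111421/0.0112400 − 1)×1000 = (0.991290 − 1)×1000 = -8.710‰
α − 1 = ε/1000 = -0.0034
f^(α−1) = 0.53^(-0.0034) = 1.002161
δ_res = (-8.710 + 1000) × 1.002161 − 1000 = 993.432 − 1000 = -6.57‰

-6.6‰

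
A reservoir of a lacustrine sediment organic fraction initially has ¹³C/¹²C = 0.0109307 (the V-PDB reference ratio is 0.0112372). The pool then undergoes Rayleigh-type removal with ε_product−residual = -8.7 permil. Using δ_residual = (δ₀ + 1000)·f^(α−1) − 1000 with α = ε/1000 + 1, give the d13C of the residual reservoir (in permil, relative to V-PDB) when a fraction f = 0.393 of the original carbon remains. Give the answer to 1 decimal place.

-19.3 permil

δ₀ = (0.0109307/0.0112372 − 1)×1000 = (0.972725 − 1)×1000 = -27.275 permil
α − 1 = ε/1000 = -0.0087
f^(α−1) = 0.393^(-0.0087) = 1.008158
δ_res = (-27.275 + 1000) × 1.008158 − 1000 = 980.660 − 1000 = -19.34 permil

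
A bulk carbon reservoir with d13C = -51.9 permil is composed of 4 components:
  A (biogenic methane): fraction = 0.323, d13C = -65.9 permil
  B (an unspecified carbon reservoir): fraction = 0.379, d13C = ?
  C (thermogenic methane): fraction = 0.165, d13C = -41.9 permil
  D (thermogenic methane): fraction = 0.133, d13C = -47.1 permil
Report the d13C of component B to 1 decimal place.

Isotope mass balance: δ_bulk = Σ fᵢ·δᵢ.
-51.9 = 0.323×(-65.9) + 0.379×δ_B + 0.165×(-41.9) + 0.133×(-47.1)
0.379·δ_B = -51.9 − (-34.464) = -17.436
δ_B = -17.436 / 0.379 = -46.01 permil

-46.0 permil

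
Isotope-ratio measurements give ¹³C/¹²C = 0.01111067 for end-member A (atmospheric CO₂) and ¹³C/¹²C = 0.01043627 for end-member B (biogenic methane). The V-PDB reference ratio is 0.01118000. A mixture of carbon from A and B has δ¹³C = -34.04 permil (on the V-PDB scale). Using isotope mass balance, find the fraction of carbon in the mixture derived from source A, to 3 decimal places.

0.538

δ_A = (0.01111067/0.01118000 − 1)×1000 = (0.993799 − 1)×1000 = -6.201 permil
δ_B = (0.01043627/0.01118000 − 1)×1000 = (0.933477 − 1)×1000 = -66.523 permil
f_A = (δ_mix − δ_B)/(δ_A − δ_B) = (-34.04 − (-66.523))/(-6.201 − (-66.523))
f_A = 32.483 / 60.322 = 0.5385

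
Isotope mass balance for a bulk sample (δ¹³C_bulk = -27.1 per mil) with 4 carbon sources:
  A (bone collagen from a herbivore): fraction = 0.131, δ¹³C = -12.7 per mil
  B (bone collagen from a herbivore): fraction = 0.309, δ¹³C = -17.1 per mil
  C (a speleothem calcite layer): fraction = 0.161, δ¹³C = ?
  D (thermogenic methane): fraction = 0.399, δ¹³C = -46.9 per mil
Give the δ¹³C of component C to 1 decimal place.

-8.9 per mil

Isotope mass balance: δ_bulk = Σ fᵢ·δᵢ.
-27.1 = 0.131×(-12.7) + 0.309×(-17.1) + 0.161×δ_C + 0.399×(-46.9)
0.161·δ_C = -27.1 − (-25.661) = -1.439
δ_C = -1.439 / 0.161 = -8.94 per mil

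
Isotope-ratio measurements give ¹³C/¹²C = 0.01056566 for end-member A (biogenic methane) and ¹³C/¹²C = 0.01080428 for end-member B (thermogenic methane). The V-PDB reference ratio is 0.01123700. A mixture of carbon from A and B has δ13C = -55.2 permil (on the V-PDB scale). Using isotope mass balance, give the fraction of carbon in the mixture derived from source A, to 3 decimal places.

0.786

δ_A = (0.01056566/0.01123700 − 1)×1000 = (0.940256 − 1)×1000 = -59.744 permil
δ_B = (0.01080428/0.01123700 − 1)×1000 = (0.961492 − 1)×1000 = -38.508 permil
f_A = (δ_mix − δ_B)/(δ_A − δ_B) = (-55.2 − (-38.508))/(-59.744 − (-38.508))
f_A = -16.692 / -21.235 = 0.7860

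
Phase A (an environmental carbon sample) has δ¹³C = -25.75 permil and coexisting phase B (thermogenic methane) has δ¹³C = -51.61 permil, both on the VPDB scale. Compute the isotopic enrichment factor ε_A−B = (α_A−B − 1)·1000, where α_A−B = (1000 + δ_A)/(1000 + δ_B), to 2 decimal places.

27.27 permil

α_A−B = (1000 + -25.75) / (1000 + -51.61) = 974.25 / 948.39 = 1.027267
ε_A−B = (1.027267 − 1) × 1000 = 27.267 permil
(The approximation ε ≈ δ_A − δ_B would give 25.86 permil.)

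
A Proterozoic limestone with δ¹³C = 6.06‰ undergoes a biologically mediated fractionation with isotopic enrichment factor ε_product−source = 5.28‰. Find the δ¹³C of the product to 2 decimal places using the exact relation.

To first order, δ_product ≈ δ_source + ε = 11.34‰.
Exactly, δ_product = (δ_source + 1000)·(ε/1000 + 1) − 1000.
δ_product = (6.06 + 1000) × (5.28/1000 + 1) − 1000
δ_product = 11.372‰

11.37‰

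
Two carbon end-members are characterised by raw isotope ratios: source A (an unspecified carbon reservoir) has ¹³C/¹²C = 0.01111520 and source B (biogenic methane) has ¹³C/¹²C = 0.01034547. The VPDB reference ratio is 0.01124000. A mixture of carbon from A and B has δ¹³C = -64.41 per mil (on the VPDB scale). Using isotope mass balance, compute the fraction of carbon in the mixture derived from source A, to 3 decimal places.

0.222

δ_A = (0.01111520/0.01124000 − 1)×1000 = (0.988897 − 1)×1000 = -11.103 per mil
δ_B = (0.01034547/0.01124000 − 1)×1000 = (0.920415 − 1)×1000 = -79.585 per mil
f_A = (δ_mix − δ_B)/(δ_A − δ_B) = (-64.41 − (-79.585))/(-11.103 − (-79.585))
f_A = 15.175 / 68.481 = 0.2216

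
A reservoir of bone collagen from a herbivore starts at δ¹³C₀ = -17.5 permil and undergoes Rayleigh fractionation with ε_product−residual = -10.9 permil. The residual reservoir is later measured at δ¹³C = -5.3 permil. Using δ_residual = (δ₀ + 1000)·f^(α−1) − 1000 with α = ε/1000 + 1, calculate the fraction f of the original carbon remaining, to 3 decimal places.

α − 1 = ε/1000 = -0.0109
(δ_res + 1000)/(δ₀ + 1000) = (-5.3 + 1000)/(-17.5 + 1000) = 994.7/982.5 = 1.012417
f = 1.012417^(1/-0.0109) = exp(ln(1.012417)/-0.0109) = exp(0.01234/-0.0109)
f = exp(-1.1322) = 0.3223

0.322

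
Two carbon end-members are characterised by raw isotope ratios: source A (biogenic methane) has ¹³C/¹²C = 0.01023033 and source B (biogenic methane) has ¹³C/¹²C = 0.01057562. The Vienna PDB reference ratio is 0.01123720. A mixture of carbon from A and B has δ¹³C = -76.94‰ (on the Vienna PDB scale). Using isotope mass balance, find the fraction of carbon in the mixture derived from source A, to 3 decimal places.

δ_A = (0.01023033/0.01123720 − 1)×1000 = (0.910398 − 1)×1000 = -89.602‰
δ_B = (0.01057562/0.01123720 − 1)×1000 = (0.941126 − 1)×1000 = -58.874‰
f_A = (δ_mix − δ_B)/(δ_A − δ_B) = (-76.94 − (-58.874))/(-89.602 − (-58.874))
f_A = -18.066 / -30.727 = 0.5879

0.588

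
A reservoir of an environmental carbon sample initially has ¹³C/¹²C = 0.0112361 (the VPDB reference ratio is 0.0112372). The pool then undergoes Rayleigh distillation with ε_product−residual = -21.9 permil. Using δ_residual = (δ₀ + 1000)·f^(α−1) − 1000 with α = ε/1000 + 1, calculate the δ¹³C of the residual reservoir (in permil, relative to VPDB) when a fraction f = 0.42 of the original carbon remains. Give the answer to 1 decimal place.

19.1 permil

δ₀ = (0.0112361/0.0112372 − 1)×1000 = (0.999902 − 1)×1000 = -0.098 permil
α − 1 = ε/1000 = -0.0219
f^(α−1) = 0.42^(-0.0219) = 1.019180
δ_res = (-0.098 + 1000) × 1.019180 − 1000 = 1019.080 − 1000 = 19.08 permil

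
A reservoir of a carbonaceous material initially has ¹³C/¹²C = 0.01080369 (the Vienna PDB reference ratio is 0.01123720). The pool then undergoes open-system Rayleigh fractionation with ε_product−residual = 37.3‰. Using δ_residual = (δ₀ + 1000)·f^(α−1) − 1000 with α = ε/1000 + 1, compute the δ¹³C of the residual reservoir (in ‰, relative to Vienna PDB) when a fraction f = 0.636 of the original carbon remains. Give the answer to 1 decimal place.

-54.7‰

δ₀ = (0.01080369/0.01123720 − 1)×1000 = (0.961422 − 1)×1000 = -38.578‰
α − 1 = ε/1000 = 0.0373
f^(α−1) = 0.636^(0.0373) = 0.983261
δ_res = (-38.578 + 1000) × 0.983261 − 1000 = 945.329 − 1000 = -54.67‰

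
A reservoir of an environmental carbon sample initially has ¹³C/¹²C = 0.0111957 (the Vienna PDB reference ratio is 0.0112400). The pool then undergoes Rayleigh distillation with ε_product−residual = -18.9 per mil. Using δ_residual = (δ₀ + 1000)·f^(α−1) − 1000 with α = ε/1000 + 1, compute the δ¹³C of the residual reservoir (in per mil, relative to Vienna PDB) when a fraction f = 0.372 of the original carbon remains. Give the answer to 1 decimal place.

δ₀ = (0.0111957/0.0112400 − 1)×1000 = (0.996059 − 1)×1000 = -3.941 per mil
α − 1 = ε/1000 = -0.0189
f^(α−1) = 0.372^(-0.0189) = 1.018865
δ_res = (-3.941 + 1000) × 1.018865 − 1000 = 1014.850 − 1000 = 14.85 per mil

14.8 per mil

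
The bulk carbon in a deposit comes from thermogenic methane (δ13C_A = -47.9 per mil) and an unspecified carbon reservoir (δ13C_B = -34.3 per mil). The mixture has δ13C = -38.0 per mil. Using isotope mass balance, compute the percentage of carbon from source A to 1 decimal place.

27.2%

δ_mix = f_A·δ_A + (1 − f_A)·δ_B  ⇒  f_A = (δ_mix − δ_B)/(δ_A − δ_B)
f_A = (-38.0 − (-34.3)) / (-47.9 − (-34.3))
f_A = -3.7 / -13.6 = 0.2721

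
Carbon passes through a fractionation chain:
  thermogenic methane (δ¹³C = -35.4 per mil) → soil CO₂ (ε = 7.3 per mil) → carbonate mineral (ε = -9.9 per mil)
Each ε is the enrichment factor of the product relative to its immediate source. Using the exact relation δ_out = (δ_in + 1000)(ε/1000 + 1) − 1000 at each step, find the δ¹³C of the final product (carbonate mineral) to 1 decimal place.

step 1: δ = (-35.40 + 1000)·(7.3/1000 + 1) − 1000 = -28.36 per mil
step 2: δ = (-28.36 + 1000)·(-9.9/1000 + 1) − 1000 = -37.98 per mil

-38.0 per mil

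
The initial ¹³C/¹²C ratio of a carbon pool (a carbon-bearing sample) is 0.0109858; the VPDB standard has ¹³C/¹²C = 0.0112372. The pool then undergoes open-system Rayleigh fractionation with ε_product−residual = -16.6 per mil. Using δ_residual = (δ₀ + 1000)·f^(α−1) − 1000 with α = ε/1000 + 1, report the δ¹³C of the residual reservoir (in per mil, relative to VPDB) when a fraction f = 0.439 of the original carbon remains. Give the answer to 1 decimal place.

δ₀ = (0.0109858/0.0112372 − 1)×1000 = (0.977628 − 1)×1000 = -22.372 per mil
α − 1 = ε/1000 = -0.0166
f^(α−1) = 0.439^(-0.0166) = 1.013760
δ_res = (-22.372 + 1000) × 1.013760 − 1000 = 991.080 − 1000 = -8.92 per mil

-8.9 per mil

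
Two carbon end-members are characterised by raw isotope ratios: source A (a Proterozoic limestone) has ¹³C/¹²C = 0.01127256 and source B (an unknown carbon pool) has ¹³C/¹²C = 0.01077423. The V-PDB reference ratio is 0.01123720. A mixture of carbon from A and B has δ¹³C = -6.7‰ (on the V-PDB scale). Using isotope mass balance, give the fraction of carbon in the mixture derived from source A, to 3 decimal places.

0.778

δ_A = (0.01127256/0.01123720 − 1)×1000 = (1.003147 − 1)×1000 = 3.147‰
δ_B = (0.01077423/0.01123720 − 1)×1000 = (0.958800 − 1)×1000 = -41.200‰
f_A = (δ_mix − δ_B)/(δ_A − δ_B) = (-6.7 − (-41.200))/(3.147 − (-41.200))
f_A = 34.500 / 44.346 = 0.7780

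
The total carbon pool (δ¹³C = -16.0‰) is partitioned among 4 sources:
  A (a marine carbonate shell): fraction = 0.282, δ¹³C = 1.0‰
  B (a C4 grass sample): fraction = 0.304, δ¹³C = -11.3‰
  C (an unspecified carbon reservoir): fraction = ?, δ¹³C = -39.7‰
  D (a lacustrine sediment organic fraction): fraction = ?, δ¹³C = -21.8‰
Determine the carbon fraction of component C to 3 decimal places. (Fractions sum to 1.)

Let f_C and f_D be the unknown fractions; fractions sum to 1 so f_C + f_D = 0.414.
Mass balance: Σ fᵢ·δᵢ = δ_bulk ⇒ f_C·(-39.7) + f_D·(-21.8) = -16.0 − (-3.153) = -12.847
Substitute f_D = 0.414 − f_C:
f_C·(-39.7 − -21.8) = -12.847 − 0.414×(-21.8) = -3.822
f_C = -3.822 / -17.9 = 0.2135

0.213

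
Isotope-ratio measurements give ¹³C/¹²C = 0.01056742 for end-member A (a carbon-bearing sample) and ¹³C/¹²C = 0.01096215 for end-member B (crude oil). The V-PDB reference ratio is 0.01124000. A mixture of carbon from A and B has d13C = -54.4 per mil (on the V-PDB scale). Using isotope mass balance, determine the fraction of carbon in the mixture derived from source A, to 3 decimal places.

δ_A = (0.01056742/0.01124000 − 1)×1000 = (0.940162 − 1)×1000 = -59.838 per mil
δ_B = (0.01096215/0.01124000 − 1)×1000 = (0.975280 − 1)×1000 = -24.720 per mil
f_A = (δ_mix − δ_B)/(δ_A − δ_B) = (-54.4 − (-24.720))/(-59.838 − (-24.720))
f_A = -29.680 / -35.118 = 0.8451

0.845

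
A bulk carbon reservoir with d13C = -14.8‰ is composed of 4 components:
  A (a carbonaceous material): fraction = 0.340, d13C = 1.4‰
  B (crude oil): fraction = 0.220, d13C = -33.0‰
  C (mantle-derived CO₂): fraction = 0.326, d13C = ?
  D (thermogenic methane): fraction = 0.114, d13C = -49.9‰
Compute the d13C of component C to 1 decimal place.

Isotope mass balance: δ_bulk = Σ fᵢ·δᵢ.
-14.8 = 0.340×(1.4) + 0.220×(-33.0) + 0.326×δ_C + 0.114×(-49.9)
0.326·δ_C = -14.8 − (-12.473) = -2.327
δ_C = -2.327 / 0.326 = -7.14‰

-7.1‰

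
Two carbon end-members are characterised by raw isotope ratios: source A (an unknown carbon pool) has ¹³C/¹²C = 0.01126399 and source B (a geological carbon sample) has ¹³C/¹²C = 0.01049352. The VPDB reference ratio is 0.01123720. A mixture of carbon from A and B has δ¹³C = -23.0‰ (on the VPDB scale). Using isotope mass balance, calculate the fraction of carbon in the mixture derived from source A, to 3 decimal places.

0.630

δ_A = (0.01126399/0.01123720 − 1)×1000 = (1.002384 − 1)×1000 = 2.384‰
δ_B = (0.01049352/0.01123720 − 1)×1000 = (0.933820 − 1)×1000 = -66.180‰
f_A = (δ_mix − δ_B)/(δ_A − δ_B) = (-23.0 − (-66.180))/(2.384 − (-66.180))
f_A = 43.180 / 68.564 = 0.6298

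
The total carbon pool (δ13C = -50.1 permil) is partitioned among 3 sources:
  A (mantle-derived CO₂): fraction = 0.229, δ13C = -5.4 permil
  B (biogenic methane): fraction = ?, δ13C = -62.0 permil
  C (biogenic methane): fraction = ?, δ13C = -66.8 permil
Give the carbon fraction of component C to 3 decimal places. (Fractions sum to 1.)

Let f_C and f_B be the unknown fractions; fractions sum to 1 so f_C + f_B = 0.771.
Mass balance: Σ fᵢ·δᵢ = δ_bulk ⇒ f_C·(-66.8) + f_B·(-62.0) = -50.1 − (-1.237) = -48.863
Substitute f_B = 0.771 − f_C:
f_C·(-66.8 − -62.0) = -48.863 − 0.771×(-62.0) = -1.061
f_C = -1.061 / -4.8 = 0.2211

0.221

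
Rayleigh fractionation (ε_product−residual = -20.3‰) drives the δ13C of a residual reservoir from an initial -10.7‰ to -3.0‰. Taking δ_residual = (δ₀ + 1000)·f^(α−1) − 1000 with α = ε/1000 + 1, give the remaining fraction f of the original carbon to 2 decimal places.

α − 1 = ε/1000 = -0.0203
(δ_res + 1000)/(δ₀ + 1000) = (-3.0 + 1000)/(-10.7 + 1000) = 997.0/989.3 = 1.007783
f = 1.007783^(1/-0.0203) = exp(ln(1.007783)/-0.0203) = exp(0.00775/-0.0203)
f = exp(-0.3819) = 0.6825

0.68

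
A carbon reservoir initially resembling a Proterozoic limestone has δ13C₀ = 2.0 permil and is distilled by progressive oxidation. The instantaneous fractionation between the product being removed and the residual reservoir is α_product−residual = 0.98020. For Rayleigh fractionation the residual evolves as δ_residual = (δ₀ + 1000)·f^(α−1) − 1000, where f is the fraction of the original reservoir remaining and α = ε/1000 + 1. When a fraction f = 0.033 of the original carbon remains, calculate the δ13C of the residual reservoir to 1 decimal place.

72.0 permil

Rayleigh residual: δ_res = (δ₀ + 1000)·f^(α−1) − 1000
α − 1 = -0.01980
f^(α−1) = 0.033^(-0.01980) = 1.069876
δ_res = (2.0 + 1000) × 1.069876 − 1000 = 1072.016 − 1000 = 72.02 permil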